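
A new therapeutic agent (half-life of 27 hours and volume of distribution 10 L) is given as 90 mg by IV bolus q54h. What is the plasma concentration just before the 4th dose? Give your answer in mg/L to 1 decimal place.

3.0 mg/L

f = (1/2)^(τ/t½) = (1/2)^(54/27) ≈ 0.2500.
C₀ = D/Vd = 90/10 ≈ 9.000 mg/L.
Before the 4th dose, 3 doses have been given. Superposition: Cmin = C₀·(f + f² + … + f^3).
≈ 9.000 × (0.2500 + 0.0625 + 0.0156) ≈ 9.000 × 0.3281 ≈ 2.953 mg/L.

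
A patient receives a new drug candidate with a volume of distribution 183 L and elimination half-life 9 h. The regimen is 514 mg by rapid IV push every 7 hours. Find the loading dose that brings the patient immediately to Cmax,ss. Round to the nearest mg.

f = (1/2)^(7/9) ≈ 0.583265; accumulation ratio R = 1/(1−f) ≈ 2.39961.
Loading dose to hit Cmax,ss on first dose: D_load = D_maint·R ≈ 514 × 2.39961 ≈ 1233.40 mg.

1233 mg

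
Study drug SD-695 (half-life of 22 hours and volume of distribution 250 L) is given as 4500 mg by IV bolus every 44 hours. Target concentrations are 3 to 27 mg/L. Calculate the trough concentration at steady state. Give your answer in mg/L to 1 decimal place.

6.0 mg/L

τ = 44 h = 2 half-lives, so f = (1/2)^2 = 0.25.
At steady state, R = 1/(1 − 0.25) = 4/3.
Single-dose peak C₀ = D/Vd = 4500/250 = 18 mg/L.
Steady-state peak Cmax,ss = C₀·R = 18 × 4/3 ≈ 24.000 mg/L.
Steady-state trough Cmin,ss = Cmax,ss·f ≈ 24.000 × 0.25 ≈ 6.000 mg/L.
Trough 6.0 mg/L vs MEC 3 mg/L: adequate.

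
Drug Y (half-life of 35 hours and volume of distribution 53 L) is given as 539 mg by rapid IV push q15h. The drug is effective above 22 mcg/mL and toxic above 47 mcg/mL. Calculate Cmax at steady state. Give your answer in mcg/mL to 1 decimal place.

39.6 mcg/mL

k = ln2/t½ = ln2/35 ≈ 0.019804 h⁻¹; fraction remaining f = e^(−kτ) = e^(−0.019804×15) ≈ 0.7430.
At steady state, accumulation factor R = 1/(1 − e^(−kτ)) ≈ 3.8911.
Single-dose peak C₀ = D/Vd = 539/53 ≈ 10.170 mcg/mL.
Cmax,ss = C₀/(1 − f) ≈ 10.170/0.2570 ≈ 39.572 mcg/mL.
Peak 39.6 mcg/mL vs MTC 47 mcg/mL: below toxic threshold.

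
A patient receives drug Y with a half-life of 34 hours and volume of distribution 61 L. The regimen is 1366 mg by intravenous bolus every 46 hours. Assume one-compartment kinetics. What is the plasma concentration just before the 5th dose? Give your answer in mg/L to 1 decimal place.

14.1 mg/L

f = (1/2)^(τ/t½) = (1/2)^(46/34) ≈ 0.3915.
C₀ = D/Vd = 1366/61 ≈ 22.393 mg/L.
Before the 5th dose, 4 doses have been given. Superposition: Cmin = C₀·(f + f² + … + f^4).
≈ 22.393 × (0.3915 + 0.1533 + 0.0600 + 0.0235) ≈ 22.393 × 0.6283 ≈ 14.070 mg/L.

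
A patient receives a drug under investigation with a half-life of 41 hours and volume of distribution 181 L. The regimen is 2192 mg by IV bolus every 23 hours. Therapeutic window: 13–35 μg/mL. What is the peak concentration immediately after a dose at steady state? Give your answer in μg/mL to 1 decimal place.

τ/t½ = 23/41 ≈ 0.56098, so fraction remaining f = (1/2)^(23/41) ≈ 0.6778.
Accumulation ratio R = 1/(1 − f) ≈ 1/0.3222 ≈ 3.1037.
Each bolus raises the concentration by D/Vd = 2192/181 ≈ 12.110 μg/mL.
Steady-state peak Cmax,ss = C₀·R ≈ 12.110 × 3.1037 ≈ 37.586 μg/mL.
Peak 37.6 μg/mL vs MTC 35 μg/mL: exceeds toxic threshold.

37.6 μg/mL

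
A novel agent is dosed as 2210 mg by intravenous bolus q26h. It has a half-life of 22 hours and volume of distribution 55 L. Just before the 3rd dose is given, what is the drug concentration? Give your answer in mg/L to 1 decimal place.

f = (1/2)^(τ/t½) = (1/2)^(26/22) ≈ 0.4408.
C₀ = D/Vd = 2210/55 ≈ 40.182 mg/L.
Before the 3rd dose, 2 doses have been given. Superposition: Cmin = C₀·(f + f²).
≈ 40.182 × (0.4408 + 0.1943) ≈ 40.182 × 0.6351 ≈ 25.520 mg/L.

25.5 mg/L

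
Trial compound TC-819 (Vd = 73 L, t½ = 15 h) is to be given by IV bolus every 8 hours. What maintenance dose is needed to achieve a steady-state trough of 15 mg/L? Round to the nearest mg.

490 mg

τ/t½ = 8/15 ≈ 0.53333, so f = (1/2)^(8/15) ≈ 0.690956.
Cmin,ss = (D/Vd)·f/(1−f), so D = Cmin,ss·Vd·(1−f)/f.
D = 15 × 73 × (1−f)/f ≈ 15 × 73 × 0.44727 ≈ 489.76 mg.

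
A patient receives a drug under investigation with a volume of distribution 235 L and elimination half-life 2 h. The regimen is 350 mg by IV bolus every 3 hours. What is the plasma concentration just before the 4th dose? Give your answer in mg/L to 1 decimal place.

0.8 mg/L

f = (1/2)^(τ/t½) = (1/2)^(3/2) ≈ 0.3536.
C₀ = D/Vd = 350/235 ≈ 1.489 mg/L.
Before the 4th dose, 3 doses have been given. Superposition: Cmin = C₀·(f + f² + … + f^3).
≈ 1.489 × (0.3536 + 0.1250 + 0.0442) ≈ 1.489 × 0.5228 ≈ 0.778 mg/L.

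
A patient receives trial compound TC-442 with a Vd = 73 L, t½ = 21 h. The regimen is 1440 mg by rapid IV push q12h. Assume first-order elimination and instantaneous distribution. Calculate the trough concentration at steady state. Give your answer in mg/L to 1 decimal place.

40.6 mg/L

τ/t½ = 12/21 ≈ 0.57143, so fraction remaining f = (1/2)^(12/21) ≈ 0.6730.
At steady state, accumulation factor R = 1/(1 − e^(−kτ)) ≈ 3.0581.
Each bolus raises the concentration by D/Vd = 1440/73 ≈ 19.726 mg/L.
Cmax,ss = C₀/(1 − f) ≈ 19.726/0.3270 ≈ 60.324 mg/L.
Steady-state trough Cmin,ss = Cmax,ss·f ≈ 60.324 × 0.6730 ≈ 40.598 mg/L.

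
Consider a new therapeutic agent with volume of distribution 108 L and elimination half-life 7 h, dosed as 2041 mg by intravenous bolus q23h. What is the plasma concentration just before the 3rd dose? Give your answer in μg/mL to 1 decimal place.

f = (1/2)^(τ/t½) = (1/2)^(23/7) ≈ 0.1025.
C₀ = D/Vd = 2041/108 ≈ 18.898 μg/mL.
Before the 3rd dose, 2 doses have been given. Superposition: Cmin = C₀·(f + f²).
≈ 18.898 × (0.1025 + 0.0105) ≈ 18.898 × 0.1130 ≈ 2.135 μg/mL.

2.1 μg/mL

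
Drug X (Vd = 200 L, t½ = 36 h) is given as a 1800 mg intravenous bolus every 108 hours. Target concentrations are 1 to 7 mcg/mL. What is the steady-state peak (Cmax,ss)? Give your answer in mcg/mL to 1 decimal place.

τ = 108 h = 3 half-lives, so f = (1/2)^3 = 0.125.
Accumulation ratio R = 1/(1 − f) = 1/0.875 = 8/7.
Single-dose peak C₀ = D/Vd = 1800/200 = 9 mcg/mL.
Steady-state peak Cmax,ss = C₀·R = 9 × 8/7 ≈ 10.286 mcg/mL.
Peak 10.3 mcg/mL vs MTC 7 mcg/mL: exceeds toxic threshold.

10.3 mcg/mL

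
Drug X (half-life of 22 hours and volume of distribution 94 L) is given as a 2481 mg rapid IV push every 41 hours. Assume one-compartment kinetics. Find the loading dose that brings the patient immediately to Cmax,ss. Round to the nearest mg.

3421 mg

f = (1/2)^(41/22) ≈ 0.274783; accumulation ratio R = 1/(1−f) ≈ 1.37890.
Loading dose to hit Cmax,ss on first dose: D_load = D_maint·R ≈ 2481 × 1.37890 ≈ 3421.05 mg.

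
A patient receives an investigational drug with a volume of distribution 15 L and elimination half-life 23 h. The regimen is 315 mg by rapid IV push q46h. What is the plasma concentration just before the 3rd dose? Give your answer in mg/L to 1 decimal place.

f = (1/2)^(τ/t½) = (1/2)^(46/23) ≈ 0.2500.
C₀ = D/Vd = 315/15 ≈ 21.000 mg/L.
Before the 3rd dose, 2 doses have been given. Superposition: Cmin = C₀·(f + f²).
≈ 21.000 × (0.2500 + 0.0625) ≈ 21.000 × 0.3125 ≈ 6.562 mg/L.

6.6 mg/L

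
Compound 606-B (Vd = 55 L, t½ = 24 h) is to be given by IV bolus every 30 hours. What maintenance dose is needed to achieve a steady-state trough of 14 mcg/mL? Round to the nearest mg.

τ/t½ = 30/24 ≈ 1.25, so f = (1/2)^(30/24) ≈ 0.420448.
Cmin,ss = (D/Vd)·f/(1−f), so D = Cmin,ss·Vd·(1−f)/f.
D = 14 × 55 × (1−f)/f ≈ 14 × 55 × 1.37842 ≈ 1061.38 mg.

1061 mg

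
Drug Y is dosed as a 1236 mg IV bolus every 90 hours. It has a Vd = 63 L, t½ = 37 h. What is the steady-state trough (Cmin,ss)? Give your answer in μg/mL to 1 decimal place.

Over one 90-h interval, 90/37 ≈ 2.4324 half-lives elapse, leaving f ≈ 0.1853 of each dose.
Accumulation ratio R = 1/(1 − f) ≈ 1/0.8147 ≈ 1.2274.
Single-dose peak C₀ = D/Vd = 1236/63 ≈ 19.619 μg/mL.
Steady-state peak Cmax,ss = C₀·R ≈ 19.619 × 1.2274 ≈ 24.080 μg/mL.
One interval later, Cmin,ss = Cmax,ss·e^(−kτ) ≈ 24.080 × 0.1853 ≈ 4.462 μg/mL.

4.5 μg/mL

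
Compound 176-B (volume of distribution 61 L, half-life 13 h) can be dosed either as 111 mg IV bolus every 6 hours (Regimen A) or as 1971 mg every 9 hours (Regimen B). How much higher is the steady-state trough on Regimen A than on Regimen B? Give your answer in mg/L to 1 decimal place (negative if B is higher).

Regimen A: f = (1/2)^(6/13) ≈ 0.7262; Cmin,ss = (111/61)·f/(1−f) ≈ 4.826 mg/L.
Regimen B: f = (1/2)^(9/13) ≈ 0.6189; Cmin,ss = (1971/61)·f/(1−f) ≈ 52.473 mg/L.
Difference ≈ 4.826 − 52.473 ≈ -47.647 mg/L.

-47.6 mg/L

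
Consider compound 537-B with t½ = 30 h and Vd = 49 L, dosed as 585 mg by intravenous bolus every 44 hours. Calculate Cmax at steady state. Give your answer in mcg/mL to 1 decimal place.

k = ln2/t½ = ln2/30 ≈ 0.023105 h⁻¹; fraction remaining f = e^(−kτ) = e^(−0.023105×44) ≈ 0.3618.
Accumulation ratio R = 1/(1 − f) ≈ 1/0.6382 ≈ 1.5669.
Single-dose peak C₀ = D/Vd = 585/49 ≈ 11.939 mcg/mL.
Steady-state peak Cmax,ss = C₀·R ≈ 11.939 × 1.5669 ≈ 18.707 mcg/mL.

18.7 mcg/mL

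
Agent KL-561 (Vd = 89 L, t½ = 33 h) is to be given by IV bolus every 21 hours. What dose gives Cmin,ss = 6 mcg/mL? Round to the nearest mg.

296 mg

τ/t½ = 21/33 ≈ 0.63636, so f = (1/2)^(21/33) ≈ 0.643332.
Cmin,ss = (D/Vd)·f/(1−f), so D = Cmin,ss·Vd·(1−f)/f.
D = 6 × 89 × (1−f)/f ≈ 6 × 89 × 0.55441 ≈ 296.05 mg.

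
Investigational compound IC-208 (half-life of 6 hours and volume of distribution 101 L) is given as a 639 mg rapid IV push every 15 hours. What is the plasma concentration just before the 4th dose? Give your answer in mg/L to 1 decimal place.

f = (1/2)^(τ/t½) = (1/2)^(15/6) ≈ 0.1768.
C₀ = D/Vd = 639/101 ≈ 6.327 mg/L.
Before the 4th dose, 3 doses have been given. Superposition: Cmin = C₀·(f + f² + … + f^3).
≈ 6.327 × (0.1768 + 0.0313 + 0.0055) ≈ 6.327 × 0.2136 ≈ 1.351 mg/L.

1.4 mg/L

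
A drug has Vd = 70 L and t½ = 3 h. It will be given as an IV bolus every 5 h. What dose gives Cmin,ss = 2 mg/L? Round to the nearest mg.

304 mg

τ/t½ = 5/3 ≈ 1.6667, so f = (1/2)^(5/3) ≈ 0.314980.
Cmin,ss = (D/Vd)·f/(1−f), so D = Cmin,ss·Vd·(1−f)/f.
D = 2 × 70 × (1−f)/f ≈ 2 × 70 × 2.17480 ≈ 304.47 mg.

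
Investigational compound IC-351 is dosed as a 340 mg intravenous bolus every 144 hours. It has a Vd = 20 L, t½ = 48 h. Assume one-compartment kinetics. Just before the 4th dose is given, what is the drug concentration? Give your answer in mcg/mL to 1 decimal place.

2.4 mcg/mL

f = (1/2)^(τ/t½) = (1/2)^(144/48) ≈ 0.1250.
C₀ = D/Vd = 340/20 ≈ 17.000 mcg/mL.
Before the 4th dose, 3 doses have been given. Superposition: Cmin = C₀·(f + f² + … + f^3).
≈ 17.000 × (0.1250 + 0.0156 + 0.0020) ≈ 17.000 × 0.1426 ≈ 2.424 mcg/mL.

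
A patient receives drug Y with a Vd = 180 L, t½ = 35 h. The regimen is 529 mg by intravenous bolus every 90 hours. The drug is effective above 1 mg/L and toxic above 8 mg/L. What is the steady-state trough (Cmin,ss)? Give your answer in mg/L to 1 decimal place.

Over one 90-h interval, 90/35 ≈ 2.5714 half-lives elapse, leaving f ≈ 0.1682 of each dose.
At steady state, accumulation factor R = 1/(1 − e^(−kτ)) ≈ 1.2022.
Single-dose peak C₀ = D/Vd = 529/180 ≈ 2.939 mg/L.
Steady-state peak Cmax,ss = C₀·R ≈ 2.939 × 1.2022 ≈ 3.533 mg/L.
One interval later, Cmin,ss = Cmax,ss·e^(−kτ) ≈ 3.533 × 0.1682 ≈ 0.594 mg/L.
Trough 0.6 mg/L vs MEC 1 mg/L: subtherapeutic.

0.6 mg/L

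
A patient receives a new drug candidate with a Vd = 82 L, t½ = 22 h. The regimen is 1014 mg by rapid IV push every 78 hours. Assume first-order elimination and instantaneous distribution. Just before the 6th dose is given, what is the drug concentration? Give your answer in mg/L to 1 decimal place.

f = (1/2)^(τ/t½) = (1/2)^(78/22) ≈ 0.0856.
C₀ = D/Vd = 1014/82 ≈ 12.366 mg/L.
Before the 6th dose, 5 doses have been given. Superposition: Cmin = C₀·(f + f² + … + f^5).
≈ 12.366 × (0.0856 + 0.0073 + 0.0006 + 0.0001 + 0.0000) ≈ 12.366 × 0.0936 ≈ 1.157 mg/L.

1.2 mg/L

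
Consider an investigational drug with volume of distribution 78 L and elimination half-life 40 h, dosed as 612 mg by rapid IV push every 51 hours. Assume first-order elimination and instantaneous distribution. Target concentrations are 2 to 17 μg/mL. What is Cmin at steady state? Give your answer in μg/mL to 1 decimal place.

Over one 51-h interval, 51/40 ≈ 1.275 half-lives elapse, leaving f ≈ 0.4132 of each dose.
At steady state, accumulation factor R = 1/(1 − e^(−kτ)) ≈ 1.7042.
Single-dose peak C₀ = D/Vd = 612/78 ≈ 7.846 μg/mL.
Steady-state peak Cmax,ss = C₀·R ≈ 7.846 × 1.7042 ≈ 13.371 μg/mL.
Steady-state trough Cmin,ss = Cmax,ss·f ≈ 13.371 × 0.4132 ≈ 5.525 μg/mL.
Trough 5.5 μg/mL vs MEC 2 μg/mL: adequate.

5.5 μg/mL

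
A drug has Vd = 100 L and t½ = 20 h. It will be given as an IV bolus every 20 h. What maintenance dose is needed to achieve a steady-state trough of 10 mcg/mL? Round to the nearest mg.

τ/t½ = 20/20 ≈ 1, so f = (1/2)^(20/20) ≈ 0.500000.
Cmin,ss = (D/Vd)·f/(1−f), so D = Cmin,ss·Vd·(1−f)/f.
D = 10 × 100 × (1−f)/f ≈ 10 × 100 × 1.00000 ≈ 1000.00 mg.

1000 mg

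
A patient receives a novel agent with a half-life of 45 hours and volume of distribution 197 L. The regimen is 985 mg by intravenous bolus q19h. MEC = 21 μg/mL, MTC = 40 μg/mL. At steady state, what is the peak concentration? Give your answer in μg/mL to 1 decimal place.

τ/t½ = 19/45 ≈ 0.42222, so fraction remaining f = (1/2)^(19/45) ≈ 0.7463.
At steady state, accumulation factor R = 1/(1 − e^(−kτ)) ≈ 3.9417.
Each bolus raises the concentration by D/Vd = 985/197 ≈ 5.000 μg/mL.
Steady-state peak Cmax,ss = C₀·R ≈ 5.000 × 3.9417 ≈ 19.709 μg/mL.
Peak 19.7 μg/mL vs MTC 40 μg/mL: below toxic threshold.

19.7 μg/mL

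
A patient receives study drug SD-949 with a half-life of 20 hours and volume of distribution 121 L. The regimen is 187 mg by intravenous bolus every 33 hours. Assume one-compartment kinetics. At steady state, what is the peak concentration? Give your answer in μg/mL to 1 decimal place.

2.3 μg/mL

Over one 33-h interval, 33/20 ≈ 1.65 half-lives elapse, leaving f ≈ 0.3186 of each dose.
At steady state, accumulation factor R = 1/(1 − e^(−kτ)) ≈ 1.4676.
Each bolus raises the concentration by D/Vd = 187/121 ≈ 1.545 μg/mL.
Steady-state peak Cmax,ss = C₀·R ≈ 1.545 × 1.4676 ≈ 2.267 μg/mL.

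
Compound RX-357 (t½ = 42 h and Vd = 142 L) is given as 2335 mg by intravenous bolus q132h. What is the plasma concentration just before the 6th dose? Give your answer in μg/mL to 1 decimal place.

2.1 μg/mL

f = (1/2)^(τ/t½) = (1/2)^(132/42) ≈ 0.1132.
C₀ = D/Vd = 2335/142 ≈ 16.444 μg/mL.
Before the 6th dose, 5 doses have been given. Superposition: Cmin = C₀·(f + f² + … + f^5).
≈ 16.444 × (0.1132 + 0.0128 + 0.0015 + 0.0002 + 0.0000) ≈ 16.444 × 0.1277 ≈ 2.100 μg/mL.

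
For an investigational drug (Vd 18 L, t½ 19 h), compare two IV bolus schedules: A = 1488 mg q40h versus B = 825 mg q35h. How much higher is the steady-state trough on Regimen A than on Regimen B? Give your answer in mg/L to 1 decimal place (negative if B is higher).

7.3 mg/L

Regimen A: f = (1/2)^(40/19) ≈ 0.2324; Cmin,ss = (1488/18)·f/(1−f) ≈ 25.028 mg/L.
Regimen B: f = (1/2)^(35/19) ≈ 0.2789; Cmin,ss = (825/18)·f/(1−f) ≈ 17.727 mg/L.
Difference ≈ 25.028 − 17.727 ≈ 7.301 mg/L.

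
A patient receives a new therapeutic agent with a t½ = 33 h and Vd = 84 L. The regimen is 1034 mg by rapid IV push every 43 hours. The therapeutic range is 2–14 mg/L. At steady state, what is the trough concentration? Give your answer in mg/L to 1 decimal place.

Over one 43-h interval, 43/33 ≈ 1.303 half-lives elapse, leaving f ≈ 0.4053 of each dose.
Accumulation ratio R = 1/(1 − f) ≈ 1/0.5947 ≈ 1.6815.
Each bolus raises the concentration by D/Vd = 1034/84 ≈ 12.310 mg/L.
Steady-state peak Cmax,ss = C₀·R ≈ 12.310 × 1.6815 ≈ 20.699 mg/L.
Steady-state trough Cmin,ss = Cmax,ss·f ≈ 20.699 × 0.4053 ≈ 8.389 mg/L.
Trough 8.4 mg/L vs MEC 2 mg/L: adequate.

8.4 mg/L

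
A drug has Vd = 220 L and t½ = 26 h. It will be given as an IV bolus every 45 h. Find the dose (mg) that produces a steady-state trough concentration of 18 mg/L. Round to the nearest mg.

9183 mg

τ/t½ = 45/26 ≈ 1.7308, so f = (1/2)^(45/26) ≈ 0.301291.
Cmin,ss = (D/Vd)·f/(1−f), so D = Cmin,ss·Vd·(1−f)/f.
D = 18 × 220 × (1−f)/f ≈ 18 × 220 × 2.31905 ≈ 9183.44 mg.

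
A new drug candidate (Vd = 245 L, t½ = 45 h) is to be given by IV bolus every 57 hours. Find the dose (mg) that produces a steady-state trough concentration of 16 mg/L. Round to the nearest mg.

5512 mg

τ/t½ = 57/45 ≈ 1.2667, so f = (1/2)^(57/45) ≈ 0.415619.
Cmin,ss = (D/Vd)·f/(1−f), so D = Cmin,ss·Vd·(1−f)/f.
D = 16 × 245 × (1−f)/f ≈ 16 × 245 × 1.40605 ≈ 5511.72 mg.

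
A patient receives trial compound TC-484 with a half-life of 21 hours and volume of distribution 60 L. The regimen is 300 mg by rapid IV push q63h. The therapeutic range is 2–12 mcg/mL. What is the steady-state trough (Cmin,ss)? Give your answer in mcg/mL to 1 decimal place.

0.7 mcg/mL

τ = 63 h = 3 half-lives, so f = (1/2)^3 = 0.125.
At steady state, R = 1/(1 − 0.125) = 8/7.
Single-dose peak C₀ = D/Vd = 300/60 = 5 mcg/mL.
Steady-state peak Cmax,ss = C₀·R = 5 × 8/7 ≈ 5.714 mcg/mL.
Steady-state trough Cmin,ss = Cmax,ss·f ≈ 5.714 × 0.125 ≈ 0.714 mcg/mL.
Trough 0.7 mcg/mL vs MEC 2 mcg/mL: subtherapeutic.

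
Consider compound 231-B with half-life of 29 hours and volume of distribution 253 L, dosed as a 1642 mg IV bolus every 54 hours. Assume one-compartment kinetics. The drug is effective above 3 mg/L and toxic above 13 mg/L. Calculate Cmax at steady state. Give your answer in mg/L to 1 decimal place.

k = ln2/t½ = ln2/29 ≈ 0.023902 h⁻¹; fraction remaining f = e^(−kτ) = e^(−0.023902×54) ≈ 0.2751.
Accumulation ratio R = 1/(1 − f) ≈ 1/0.7249 ≈ 1.3795.
Single-dose peak C₀ = D/Vd = 1642/253 ≈ 6.490 mg/L.
Steady-state peak Cmax,ss = C₀·R ≈ 6.490 × 1.3795 ≈ 8.953 mg/L.
Peak 9.0 mg/L vs MTC 13 mg/L: below toxic threshold.

9.0 mg/L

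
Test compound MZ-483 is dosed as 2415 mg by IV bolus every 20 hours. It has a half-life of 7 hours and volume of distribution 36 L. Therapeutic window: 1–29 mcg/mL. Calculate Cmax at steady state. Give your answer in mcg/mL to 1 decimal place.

k = ln2/t½ = ln2/7 ≈ 0.099021 h⁻¹; fraction remaining f = e^(−kτ) = e^(−0.099021×20) ≈ 0.1380.
Accumulation ratio R = 1/(1 − f) ≈ 1/0.8620 ≈ 1.1601.
Each bolus raises the concentration by D/Vd = 2415/36 ≈ 67.083 mcg/mL.
Steady-state peak Cmax,ss = C₀·R ≈ 67.083 × 1.1601 ≈ 77.823 mcg/mL.
Peak 77.8 mcg/mL vs MTC 29 mcg/mL: exceeds toxic threshold.

77.8 mcg/mL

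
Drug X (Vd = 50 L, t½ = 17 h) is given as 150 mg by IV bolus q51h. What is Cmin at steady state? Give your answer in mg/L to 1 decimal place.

0.4 mg/L

The dosing interval is 3 half-lives, so f = 2^(−3) = 0.125.
At steady state, R = 1/(1 − 0.125) = 8/7.
Single-dose peak C₀ = D/Vd = 150/50 = 3 mg/L.
Steady-state peak Cmax,ss = C₀·R = 3 × 8/7 ≈ 3.429 mg/L.
Steady-state trough Cmin,ss = Cmax,ss·f ≈ 3.429 × 0.125 ≈ 0.429 mg/L.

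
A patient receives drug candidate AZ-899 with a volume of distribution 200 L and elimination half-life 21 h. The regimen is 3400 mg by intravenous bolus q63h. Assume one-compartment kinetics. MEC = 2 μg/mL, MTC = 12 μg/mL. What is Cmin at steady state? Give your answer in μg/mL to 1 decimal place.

2.4 μg/mL

τ = 63 h = 3 half-lives, so f = (1/2)^3 = 0.125.
At steady state, R = 1/(1 − 0.125) = 8/7.
Single-dose peak C₀ = D/Vd = 3400/200 = 17 μg/mL.
Steady-state peak Cmax,ss = C₀·R = 17 × 8/7 ≈ 19.429 μg/mL.
Steady-state trough Cmin,ss = Cmax,ss·f ≈ 19.429 × 0.125 ≈ 2.429 μg/mL.
Trough 2.4 μg/mL vs MEC 2 μg/mL: adequate.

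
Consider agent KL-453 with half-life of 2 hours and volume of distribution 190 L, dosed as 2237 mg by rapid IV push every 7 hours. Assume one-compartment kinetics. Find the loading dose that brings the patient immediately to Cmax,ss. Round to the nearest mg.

2454 mg

f = (1/2)^(7/2) ≈ 0.088388; accumulation ratio R = 1/(1−f) ≈ 1.09696.
Loading dose to hit Cmax,ss on first dose: D_load = D_maint·R ≈ 2237 × 1.09696 ≈ 2453.90 mg.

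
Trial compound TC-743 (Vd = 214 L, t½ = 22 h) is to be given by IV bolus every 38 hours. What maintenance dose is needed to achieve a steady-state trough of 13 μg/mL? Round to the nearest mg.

6429 mg

τ/t½ = 38/22 ≈ 1.7273, so f = (1/2)^(38/22) ≈ 0.302022.
Cmin,ss = (D/Vd)·f/(1−f), so D = Cmin,ss·Vd·(1−f)/f.
D = 13 × 214 × (1−f)/f ≈ 13 × 214 × 2.31102 ≈ 6429.26 mg.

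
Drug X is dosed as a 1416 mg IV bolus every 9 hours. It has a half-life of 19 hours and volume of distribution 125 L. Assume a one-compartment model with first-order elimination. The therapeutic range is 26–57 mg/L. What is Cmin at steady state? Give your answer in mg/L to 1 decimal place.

29.1 mg/L

k = ln2/t½ = ln2/19 ≈ 0.036481 h⁻¹; fraction remaining f = e^(−kτ) = e^(−0.036481×9) ≈ 0.7201.
Each bolus raises the concentration by D/Vd = 1416/125 ≈ 11.328 mg/L.
Steady-state trough Cmin,ss = C₀·f/(1−f) ≈ 11.328 × 0.7201/0.2799 ≈ 29.144 mg/L.
Trough 29.1 mg/L vs MEC 26 mg/L: adequate.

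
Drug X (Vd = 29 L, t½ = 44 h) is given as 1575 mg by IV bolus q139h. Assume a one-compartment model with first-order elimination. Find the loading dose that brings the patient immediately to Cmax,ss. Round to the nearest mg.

1774 mg

f = (1/2)^(139/44) ≈ 0.111949; accumulation ratio R = 1/(1−f) ≈ 1.12606.
Loading dose to hit Cmax,ss on first dose: D_load = D_maint·R ≈ 1575 × 1.12606 ≈ 1773.54 mg.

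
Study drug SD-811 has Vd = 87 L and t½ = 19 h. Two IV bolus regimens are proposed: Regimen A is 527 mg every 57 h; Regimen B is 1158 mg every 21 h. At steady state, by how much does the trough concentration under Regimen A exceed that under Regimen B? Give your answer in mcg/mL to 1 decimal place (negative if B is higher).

Regimen A: f = (1/2)^(57/19) ≈ 0.1250; Cmin,ss = (527/87)·f/(1−f) ≈ 0.865 mcg/mL.
Regimen B: f = (1/2)^(21/19) ≈ 0.4648; Cmin,ss = (1158/87)·f/(1−f) ≈ 11.560 mcg/mL.
Difference ≈ 0.865 − 11.560 ≈ -10.695 mcg/mL.

-10.7 mcg/mL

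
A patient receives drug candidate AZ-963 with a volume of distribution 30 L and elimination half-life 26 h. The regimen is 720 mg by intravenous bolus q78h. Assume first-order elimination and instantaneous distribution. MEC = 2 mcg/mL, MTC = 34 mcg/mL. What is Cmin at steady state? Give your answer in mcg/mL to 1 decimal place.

3.4 mcg/mL

τ = 78 h = 3 half-lives, so f = (1/2)^3 = 0.125.
Accumulation ratio R = 1/(1 − f) = 1/0.875 = 8/7.
Single-dose peak C₀ = D/Vd = 720/30 = 24 mcg/mL.
Steady-state peak Cmax,ss = C₀·R = 24 × 8/7 ≈ 27.429 mcg/mL.
Steady-state trough Cmin,ss = Cmax,ss·f ≈ 27.429 × 0.125 ≈ 3.429 mcg/mL.
Trough 3.4 mcg/mL vs MEC 2 mcg/mL: adequate.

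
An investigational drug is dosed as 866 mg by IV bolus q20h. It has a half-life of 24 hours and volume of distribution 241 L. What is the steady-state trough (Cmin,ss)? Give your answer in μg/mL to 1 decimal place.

4.6 μg/mL

k = ln2/t½ = ln2/24 ≈ 0.028881 h⁻¹; fraction remaining f = e^(−kτ) = e^(−0.028881×20) ≈ 0.5612.
Single-dose peak C₀ = D/Vd = 866/241 ≈ 3.593 μg/mL.
Steady-state trough Cmin,ss = C₀·f/(1−f) ≈ 3.593 × 0.5612/0.4388 ≈ 4.595 μg/mL.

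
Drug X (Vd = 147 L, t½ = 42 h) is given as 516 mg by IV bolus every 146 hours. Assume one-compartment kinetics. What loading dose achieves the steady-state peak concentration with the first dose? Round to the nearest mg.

f = (1/2)^(146/42) ≈ 0.089859; accumulation ratio R = 1/(1−f) ≈ 1.09873.
Loading dose to hit Cmax,ss on first dose: D_load = D_maint·R ≈ 516 × 1.09873 ≈ 566.94 mg.

567 mg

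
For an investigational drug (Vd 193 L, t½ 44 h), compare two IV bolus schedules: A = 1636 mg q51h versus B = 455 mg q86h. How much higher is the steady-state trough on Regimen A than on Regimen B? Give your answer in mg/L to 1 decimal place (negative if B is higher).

6.1 mg/L

Regimen A: f = (1/2)^(51/44) ≈ 0.4478; Cmin,ss = (1636/193)·f/(1−f) ≈ 6.874 mg/L.
Regimen B: f = (1/2)^(86/44) ≈ 0.2580; Cmin,ss = (455/193)·f/(1−f) ≈ 0.820 mg/L.
Difference ≈ 6.874 − 0.820 ≈ 6.054 mg/L.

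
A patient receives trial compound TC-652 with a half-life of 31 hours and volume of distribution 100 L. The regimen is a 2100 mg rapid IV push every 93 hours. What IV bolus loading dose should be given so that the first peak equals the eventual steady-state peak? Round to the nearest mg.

f = (1/2)^(93/31) ≈ 0.125000; accumulation ratio R = 1/(1−f) ≈ 1.14286.
Loading dose to hit Cmax,ss on first dose: D_load = D_maint·R ≈ 2100 × 1.14286 ≈ 2400.01 mg.

2400 mg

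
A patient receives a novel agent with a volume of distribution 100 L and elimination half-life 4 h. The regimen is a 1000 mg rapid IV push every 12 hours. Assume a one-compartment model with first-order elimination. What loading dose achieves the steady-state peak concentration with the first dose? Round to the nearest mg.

f = (1/2)^(12/4) ≈ 0.125000; accumulation ratio R = 1/(1−f) ≈ 1.14286.
Loading dose to hit Cmax,ss on first dose: D_load = D_maint·R ≈ 1000 × 1.14286 ≈ 1142.86 mg.

1143 mg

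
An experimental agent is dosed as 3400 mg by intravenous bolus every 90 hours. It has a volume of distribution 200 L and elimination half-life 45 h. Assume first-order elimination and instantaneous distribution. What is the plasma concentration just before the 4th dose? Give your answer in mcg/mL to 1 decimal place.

5.6 mcg/mL

f = (1/2)^(τ/t½) = (1/2)^(90/45) ≈ 0.2500.
C₀ = D/Vd = 3400/200 ≈ 17.000 mcg/mL.
Before the 4th dose, 3 doses have been given. Superposition: Cmin = C₀·(f + f² + … + f^3).
≈ 17.000 × (0.2500 + 0.0625 + 0.0156) ≈ 17.000 × 0.3281 ≈ 5.578 mcg/mL.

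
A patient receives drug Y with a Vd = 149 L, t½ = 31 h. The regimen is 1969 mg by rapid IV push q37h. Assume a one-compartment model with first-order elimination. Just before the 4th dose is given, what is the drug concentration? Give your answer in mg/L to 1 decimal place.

9.4 mg/L

f = (1/2)^(τ/t½) = (1/2)^(37/31) ≈ 0.4372.
C₀ = D/Vd = 1969/149 ≈ 13.215 mg/L.
Before the 4th dose, 3 doses have been given. Superposition: Cmin = C₀·(f + f² + … + f^3).
≈ 13.215 × (0.4372 + 0.1911 + 0.0836) ≈ 13.215 × 0.7119 ≈ 9.408 mg/L.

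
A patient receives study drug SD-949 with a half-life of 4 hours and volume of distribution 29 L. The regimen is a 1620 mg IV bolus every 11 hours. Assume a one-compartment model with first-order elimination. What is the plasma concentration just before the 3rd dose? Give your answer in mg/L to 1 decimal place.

9.5 mg/L

f = (1/2)^(τ/t½) = (1/2)^(11/4) ≈ 0.1487.
C₀ = D/Vd = 1620/29 ≈ 55.862 mg/L.
Before the 3rd dose, 2 doses have been given. Superposition: Cmin = C₀·(f + f²).
≈ 55.862 × (0.1487 + 0.0221) ≈ 55.862 × 0.1708 ≈ 9.541 mg/L.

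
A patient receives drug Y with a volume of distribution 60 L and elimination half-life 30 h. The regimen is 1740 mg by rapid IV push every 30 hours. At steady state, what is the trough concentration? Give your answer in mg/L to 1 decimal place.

29.0 mg/L

The dosing interval is 1 half-life, so f = 2^(−1) = 0.5.
At steady state, R = 1/(1 − 0.5) = 2/1.
Single-dose peak C₀ = D/Vd = 1740/60 = 29 mg/L.
Steady-state peak Cmax,ss = C₀·R = 29 × 2/1 ≈ 58.000 mg/L.
Steady-state trough Cmin,ss = Cmax,ss·f ≈ 58.000 × 0.5 ≈ 29.000 mg/L.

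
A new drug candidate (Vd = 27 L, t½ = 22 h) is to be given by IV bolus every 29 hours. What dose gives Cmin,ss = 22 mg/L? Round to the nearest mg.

τ/t½ = 29/22 ≈ 1.3182, so f = (1/2)^(29/22) ≈ 0.401040.
Cmin,ss = (D/Vd)·f/(1−f), so D = Cmin,ss·Vd·(1−f)/f.
D = 22 × 27 × (1−f)/f ≈ 22 × 27 × 1.49352 ≈ 887.15 mg.

887 mg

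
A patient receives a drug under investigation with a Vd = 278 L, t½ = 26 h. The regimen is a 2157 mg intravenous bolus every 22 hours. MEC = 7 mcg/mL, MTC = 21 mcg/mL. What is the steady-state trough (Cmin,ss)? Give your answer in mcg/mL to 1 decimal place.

k = ln2/t½ = ln2/26 ≈ 0.026660 h⁻¹; fraction remaining f = e^(−kτ) = e^(−0.026660×22) ≈ 0.5563.
Accumulation ratio R = 1/(1 − f) ≈ 1/0.4437 ≈ 2.2538.
Each bolus raises the concentration by D/Vd = 2157/278 ≈ 7.759 mcg/mL.
Cmax,ss = C₀/(1 − f) ≈ 7.759/0.4437 ≈ 17.487 mcg/mL.
One interval later, Cmin,ss = Cmax,ss·e^(−kτ) ≈ 17.487 × 0.5563 ≈ 9.728 mcg/mL.
Trough 9.7 mcg/mL vs MEC 7 mcg/mL: adequate.

9.7 mcg/mL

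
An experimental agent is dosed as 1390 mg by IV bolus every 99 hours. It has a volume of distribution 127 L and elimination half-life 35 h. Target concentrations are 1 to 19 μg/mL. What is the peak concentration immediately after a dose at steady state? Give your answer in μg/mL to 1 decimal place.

12.7 μg/mL

τ/t½ = 99/35 ≈ 2.8286, so fraction remaining f = (1/2)^(99/35) ≈ 0.1408.
Accumulation ratio R = 1/(1 − f) ≈ 1/0.8592 ≈ 1.1639.
Each bolus raises the concentration by D/Vd = 1390/127 ≈ 10.945 μg/mL.
Cmax,ss = C₀/(1 − f) ≈ 10.945/0.8592 ≈ 12.739 μg/mL.
Peak 12.7 μg/mL vs MTC 19 μg/mL: below toxic threshold.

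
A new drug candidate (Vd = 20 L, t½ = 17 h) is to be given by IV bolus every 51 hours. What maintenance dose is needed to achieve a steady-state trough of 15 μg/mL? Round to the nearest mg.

2100 mg

τ/t½ = 51/17 ≈ 3, so f = (1/2)^(51/17) ≈ 0.125000.
Cmin,ss = (D/Vd)·f/(1−f), so D = Cmin,ss·Vd·(1−f)/f.
D = 15 × 20 × (1−f)/f ≈ 15 × 20 × 7.00000 ≈ 2100.00 mg.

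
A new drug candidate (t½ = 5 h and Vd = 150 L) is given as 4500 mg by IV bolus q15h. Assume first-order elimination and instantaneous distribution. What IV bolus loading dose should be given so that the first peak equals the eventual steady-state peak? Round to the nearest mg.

5143 mg

f = (1/2)^(15/5) ≈ 0.125000; accumulation ratio R = 1/(1−f) ≈ 1.14286.
Loading dose to hit Cmax,ss on first dose: D_load = D_maint·R ≈ 4500 × 1.14286 ≈ 5142.87 mg.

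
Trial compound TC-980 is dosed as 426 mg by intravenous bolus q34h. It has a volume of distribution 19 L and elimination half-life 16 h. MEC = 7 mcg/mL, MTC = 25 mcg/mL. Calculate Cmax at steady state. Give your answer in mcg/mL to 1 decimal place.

29.1 mcg/mL

τ/t½ = 34/16 ≈ 2.125, so fraction remaining f = (1/2)^(34/16) ≈ 0.2293.
Accumulation ratio R = 1/(1 − f) ≈ 1/0.7707 ≈ 1.2975.
Each bolus raises the concentration by D/Vd = 426/19 ≈ 22.421 mcg/mL.
Steady-state peak Cmax,ss = C₀·R ≈ 22.421 × 1.2975 ≈ 29.091 mcg/mL.
Peak 29.1 mcg/mL vs MTC 25 mcg/mL: exceeds toxic threshold.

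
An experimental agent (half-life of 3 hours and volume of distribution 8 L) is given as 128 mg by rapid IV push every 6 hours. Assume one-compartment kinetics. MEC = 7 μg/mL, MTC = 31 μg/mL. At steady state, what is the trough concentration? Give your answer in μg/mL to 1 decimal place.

τ = 6 h = 2 half-lives, so f = (1/2)^2 = 0.25.
Accumulation ratio R = 1/(1 − f) = 1/0.75 = 4/3.
Single-dose peak C₀ = D/Vd = 128/8 = 16 μg/mL.
Steady-state peak Cmax,ss = C₀·R = 16 × 4/3 ≈ 21.333 μg/mL.
Steady-state trough Cmin,ss = Cmax,ss·f ≈ 21.333 × 0.25 ≈ 5.333 μg/mL.
Trough 5.3 μg/mL vs MEC 7 μg/mL: subtherapeutic.

5.3 μg/mL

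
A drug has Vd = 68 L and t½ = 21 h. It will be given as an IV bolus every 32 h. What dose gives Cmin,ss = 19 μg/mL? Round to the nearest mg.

2423 mg

τ/t½ = 32/21 ≈ 1.5238, so f = (1/2)^(32/21) ≈ 0.347766.
Cmin,ss = (D/Vd)·f/(1−f), so D = Cmin,ss·Vd·(1−f)/f.
D = 19 × 68 × (1−f)/f ≈ 19 × 68 × 1.87550 ≈ 2423.15 mg.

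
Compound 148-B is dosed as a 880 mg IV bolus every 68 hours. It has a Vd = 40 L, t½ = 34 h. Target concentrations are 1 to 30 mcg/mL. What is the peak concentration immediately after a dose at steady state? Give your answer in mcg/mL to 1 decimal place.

τ = 68 h = 2 half-lives, so f = (1/2)^2 = 0.25.
Accumulation ratio R = 1/(1 − f) = 1/0.75 = 4/3.
Single-dose peak C₀ = D/Vd = 880/40 = 22 mcg/mL.
Steady-state peak Cmax,ss = C₀·R = 22 × 4/3 ≈ 29.333 mcg/mL.
Peak 29.3 mcg/mL vs MTC 30 mcg/mL: below toxic threshold.

29.3 mcg/mL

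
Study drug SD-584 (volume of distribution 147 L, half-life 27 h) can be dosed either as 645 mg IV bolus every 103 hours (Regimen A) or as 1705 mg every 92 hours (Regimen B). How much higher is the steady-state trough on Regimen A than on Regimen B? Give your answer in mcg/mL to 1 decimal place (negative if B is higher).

Regimen A: f = (1/2)^(103/27) ≈ 0.0711; Cmin,ss = (645/147)·f/(1−f) ≈ 0.336 mcg/mL.
Regimen B: f = (1/2)^(92/27) ≈ 0.0942; Cmin,ss = (1705/147)·f/(1−f) ≈ 1.206 mcg/mL.
Difference ≈ 0.336 − 1.206 ≈ -0.870 mcg/mL.

-0.9 mcg/mL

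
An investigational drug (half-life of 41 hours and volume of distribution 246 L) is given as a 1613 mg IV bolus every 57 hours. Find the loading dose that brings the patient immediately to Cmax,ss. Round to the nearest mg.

2608 mg

f = (1/2)^(57/41) ≈ 0.381500; accumulation ratio R = 1/(1−f) ≈ 1.61681.
Loading dose to hit Cmax,ss on first dose: D_load = D_maint·R ≈ 1613 × 1.61681 ≈ 2607.91 mg.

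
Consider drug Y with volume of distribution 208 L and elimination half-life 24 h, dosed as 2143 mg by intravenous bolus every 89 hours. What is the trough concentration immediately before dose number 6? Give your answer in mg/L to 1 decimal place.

f = (1/2)^(τ/t½) = (1/2)^(89/24) ≈ 0.0765.
C₀ = D/Vd = 2143/208 ≈ 10.303 mg/L.
Before the 6th dose, 5 doses have been given. Superposition: Cmin = C₀·(f + f² + … + f^5).
≈ 10.303 × (0.0765 + 0.0059 + 0.0004 + 0.0000 + 0.0000) ≈ 10.303 × 0.0828 ≈ 0.853 mg/L.

0.9 mg/L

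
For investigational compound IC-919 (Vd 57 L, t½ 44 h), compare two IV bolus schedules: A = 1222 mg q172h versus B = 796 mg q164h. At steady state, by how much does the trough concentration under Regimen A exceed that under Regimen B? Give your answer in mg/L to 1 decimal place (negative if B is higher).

0.4 mg/L

Regimen A: f = (1/2)^(172/44) ≈ 0.0666; Cmin,ss = (1222/57)·f/(1−f) ≈ 1.530 mg/L.
Regimen B: f = (1/2)^(164/44) ≈ 0.0755; Cmin,ss = (796/57)·f/(1−f) ≈ 1.140 mg/L.
Difference ≈ 1.530 − 1.140 ≈ 0.390 mg/L.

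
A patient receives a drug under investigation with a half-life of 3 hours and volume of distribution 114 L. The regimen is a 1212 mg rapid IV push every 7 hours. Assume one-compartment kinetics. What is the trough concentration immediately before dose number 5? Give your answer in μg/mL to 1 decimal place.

f = (1/2)^(τ/t½) = (1/2)^(7/3) ≈ 0.1984.
C₀ = D/Vd = 1212/114 ≈ 10.632 μg/mL.
Before the 5th dose, 4 doses have been given. Superposition: Cmin = C₀·(f + f² + … + f^4).
≈ 10.632 × (0.1984 + 0.0394 + 0.0078 + 0.0015) ≈ 10.632 × 0.2471 ≈ 2.627 μg/mL.

2.6 μg/mL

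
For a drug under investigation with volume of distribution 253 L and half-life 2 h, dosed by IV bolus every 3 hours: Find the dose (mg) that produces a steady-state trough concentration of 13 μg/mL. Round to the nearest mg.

τ/t½ = 3/2 ≈ 1.5, so f = (1/2)^(3/2) ≈ 0.353553.
Cmin,ss = (D/Vd)·f/(1−f), so D = Cmin,ss·Vd·(1−f)/f.
D = 13 × 253 × (1−f)/f ≈ 13 × 253 × 1.82843 ≈ 6013.71 mg.

6014 mg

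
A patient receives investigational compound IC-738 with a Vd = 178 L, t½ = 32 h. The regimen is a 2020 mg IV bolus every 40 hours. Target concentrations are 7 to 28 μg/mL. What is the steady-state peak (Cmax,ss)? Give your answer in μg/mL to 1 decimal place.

19.6 μg/mL

k = ln2/t½ = ln2/32 ≈ 0.021661 h⁻¹; fraction remaining f = e^(−kτ) = e^(−0.021661×40) ≈ 0.4204.
At steady state, accumulation factor R = 1/(1 − e^(−kτ)) ≈ 1.7253.
Single-dose peak C₀ = D/Vd = 2020/178 ≈ 11.348 μg/mL.
Steady-state peak Cmax,ss = C₀·R ≈ 11.348 × 1.7253 ≈ 19.579 μg/mL.
Peak 19.6 μg/mL vs MTC 28 μg/mL: below toxic threshold.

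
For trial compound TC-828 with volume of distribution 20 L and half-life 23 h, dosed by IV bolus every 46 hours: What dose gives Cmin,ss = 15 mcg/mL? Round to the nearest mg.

900 mg

τ/t½ = 46/23 ≈ 2, so f = (1/2)^(46/23) ≈ 0.250000.
Cmin,ss = (D/Vd)·f/(1−f), so D = Cmin,ss·Vd·(1−f)/f.
D = 15 × 20 × (1−f)/f ≈ 15 × 20 × 3.00000 ≈ 900.00 mg.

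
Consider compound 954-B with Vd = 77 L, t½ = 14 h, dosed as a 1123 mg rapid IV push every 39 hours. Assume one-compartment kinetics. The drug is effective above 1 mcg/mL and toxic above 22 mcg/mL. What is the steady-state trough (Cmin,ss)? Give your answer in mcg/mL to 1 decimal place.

τ/t½ = 39/14 ≈ 2.7857, so fraction remaining f = (1/2)^(39/14) ≈ 0.1450.
Accumulation ratio R = 1/(1 − f) ≈ 1/0.8550 ≈ 1.1696.
Single-dose peak C₀ = D/Vd = 1123/77 ≈ 14.584 mcg/mL.
Cmax,ss = C₀/(1 − f) ≈ 14.584/0.8550 ≈ 17.057 mcg/mL.
Steady-state trough Cmin,ss = Cmax,ss·f ≈ 17.057 × 0.1450 ≈ 2.473 mcg/mL.
Trough 2.5 mcg/mL vs MEC 1 mcg/mL: adequate.

2.5 mcg/mL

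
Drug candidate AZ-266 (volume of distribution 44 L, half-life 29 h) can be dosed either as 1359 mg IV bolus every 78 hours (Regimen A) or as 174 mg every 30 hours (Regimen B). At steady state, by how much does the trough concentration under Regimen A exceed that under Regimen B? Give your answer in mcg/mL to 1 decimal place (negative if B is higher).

1.9 mcg/mL

Regimen A: f = (1/2)^(78/29) ≈ 0.1550; Cmin,ss = (1359/44)·f/(1−f) ≈ 5.666 mcg/mL.
Regimen B: f = (1/2)^(30/29) ≈ 0.4882; Cmin,ss = (174/44)·f/(1−f) ≈ 3.772 mcg/mL.
Difference ≈ 5.666 − 3.772 ≈ 1.894 mcg/mL.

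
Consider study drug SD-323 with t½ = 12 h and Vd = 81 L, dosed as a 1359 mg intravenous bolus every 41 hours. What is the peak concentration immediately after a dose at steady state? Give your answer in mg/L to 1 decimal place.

Over one 41-h interval, 41/12 ≈ 3.4167 half-lives elapse, leaving f ≈ 0.0936 of each dose.
Accumulation ratio R = 1/(1 − f) ≈ 1/0.9064 ≈ 1.1033.
Each bolus raises the concentration by D/Vd = 1359/81 ≈ 16.778 mg/L.
Steady-state peak Cmax,ss = C₀·R ≈ 16.778 × 1.1033 ≈ 18.511 mg/L.

18.5 mg/L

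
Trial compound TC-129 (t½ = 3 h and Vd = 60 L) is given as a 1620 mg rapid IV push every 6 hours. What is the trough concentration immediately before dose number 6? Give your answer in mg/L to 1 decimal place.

f = (1/2)^(τ/t½) = (1/2)^(6/3) ≈ 0.2500.
C₀ = D/Vd = 1620/60 ≈ 27.000 mg/L.
Before the 6th dose, 5 doses have been given. Superposition: Cmin = C₀·(f + f² + … + f^5).
≈ 27.000 × (0.2500 + 0.0625 + 0.0156 + 0.0039 + 0.0010) ≈ 27.000 × 0.3330 ≈ 8.991 mg/L.

9.0 mg/L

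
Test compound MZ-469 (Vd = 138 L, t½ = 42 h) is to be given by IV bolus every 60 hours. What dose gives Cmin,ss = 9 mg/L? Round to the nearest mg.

τ/t½ = 60/42 ≈ 1.4286, so f = (1/2)^(60/42) ≈ 0.371499.
Cmin,ss = (D/Vd)·f/(1−f), so D = Cmin,ss·Vd·(1−f)/f.
D = 9 × 138 × (1−f)/f ≈ 9 × 138 × 1.69180 ≈ 2101.22 mg.

2101 mg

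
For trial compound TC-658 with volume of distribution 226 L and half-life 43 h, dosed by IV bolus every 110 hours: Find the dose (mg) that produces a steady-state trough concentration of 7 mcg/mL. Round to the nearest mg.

τ/t½ = 110/43 ≈ 2.5581, so f = (1/2)^(110/43) ≈ 0.169794.
Cmin,ss = (D/Vd)·f/(1−f), so D = Cmin,ss·Vd·(1−f)/f.
D = 7 × 226 × (1−f)/f ≈ 7 × 226 × 4.88949 ≈ 7735.17 mg.

7735 mg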